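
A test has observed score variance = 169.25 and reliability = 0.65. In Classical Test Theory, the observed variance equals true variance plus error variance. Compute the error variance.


var_true = rxx * var_obs = 0.65 * 169.25 = 110.0125
var_error = var_obs - var_true
var_error = 169.25 - 110.0125
var_error = 59.2375

59.2375


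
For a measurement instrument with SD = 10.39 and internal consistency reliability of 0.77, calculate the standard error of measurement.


SEM = SD * sqrt(1 - rxx)
SEM = 10.39 * sqrt(1 - 0.77)
SEM = 10.39 * sqrt(0.23) = 10.39 * 0.479583
SEM = 4.9829

4.9829


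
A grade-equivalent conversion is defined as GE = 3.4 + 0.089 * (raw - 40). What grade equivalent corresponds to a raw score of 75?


raw - median = 75 - 40 = 35
slope * diff = 0.089 * 35 = 3.115
GE = 3.4 + 3.115
GE = 6.515

6.515


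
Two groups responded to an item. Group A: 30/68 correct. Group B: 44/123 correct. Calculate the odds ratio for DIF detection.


Odds_A = 30/38 = 0.7895
Odds_B = 44/79 = 0.557
OR = Odds_A / Odds_B = 0.7895 / 0.557
Exactly, OR = (30 * 79) / (38 * 44) = 2370 / 1672
OR = 1.4175

1.4175


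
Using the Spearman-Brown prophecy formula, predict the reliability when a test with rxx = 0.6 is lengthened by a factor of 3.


r_new = (n * rxx) / (1 + (n-1) * rxx)
r_new = (3 * 0.6) / (1 + 2 * 0.6)
r_new = 1.8 / 2.2
r_new = 0.8182

0.8182


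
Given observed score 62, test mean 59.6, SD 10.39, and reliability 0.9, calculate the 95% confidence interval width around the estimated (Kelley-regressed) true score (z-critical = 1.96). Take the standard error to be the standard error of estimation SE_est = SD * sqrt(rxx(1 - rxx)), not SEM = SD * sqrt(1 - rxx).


True score estimate = 0.9*62 + 0.1*59.6 = 61.76
SE_est = SD * sqrt(rxx * (1 - rxx)) = 10.39 * sqrt(0.9 * 0.1) = 10.39 * sqrt(0.09) = 3.117
CI = T_est +/- z * SE_est, so width = 2 * z * SE_est = 2 * 1.96 * 3.117
Width = 12.2186

12.2186


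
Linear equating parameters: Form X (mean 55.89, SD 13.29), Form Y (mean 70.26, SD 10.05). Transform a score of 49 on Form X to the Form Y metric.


slope = SD_Y / SD_X = 10.05 / 13.29 ~ 0.7562
intercept = mean_Y - slope * mean_X = 70.26 - (10.05 / 13.29) * 55.89 ~ 27.9956
Y = slope * X + intercept. To avoid rounding drift from the rounded slope/intercept, evaluate the equivalent form Y = mean_Y + SD_Y * (X - mean_X) / SD_X at full precision:
Y = 70.26 + 10.05 * (49 - 55.89) / 13.29
Y = 70.26 - 10.05 * 6.89 / 13.29
Y = 70.26 - 69.2445 / 13.29
Y = 70.26 - 5.2103
Y = 65.0497

65.0497


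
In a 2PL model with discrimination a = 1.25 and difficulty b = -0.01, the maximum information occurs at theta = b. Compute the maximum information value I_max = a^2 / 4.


For 2PL, max info at theta = b = -0.01
I_max = a^2 / 4 = 1.25^2 / 4
= 1.5625 / 4
I_max = 0.3906

0.3906


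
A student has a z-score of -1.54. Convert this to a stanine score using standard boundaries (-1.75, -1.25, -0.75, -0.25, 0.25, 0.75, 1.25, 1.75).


Stanine boundaries: [-1.75, -1.25, -0.75, -0.25, 0.25, 0.75, 1.25, 1.75]
z = -1.54
Check each boundary:
  z >= -1.75 -> could be stanine 2
  z < -1.25
  z < -0.75
  z < -0.25
  z < 0.25
  z < 0.75
  z < 1.25
  z < 1.75
Highest qualifying boundary gives stanine = 2

2


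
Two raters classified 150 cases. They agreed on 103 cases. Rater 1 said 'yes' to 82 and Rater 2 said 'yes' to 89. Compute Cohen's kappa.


P_o = 103/150 = 0.686667
P_e = (82*89 + 68*61) / 22500 = 0.508711
kappa = (P_o - P_e) / (1 - P_e)
kappa = (0.686667 - 0.508711) / (1 - 0.508711)
kappa = 0.3622

0.3622


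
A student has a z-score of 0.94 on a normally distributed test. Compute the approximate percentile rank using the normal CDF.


CDF(z) = 0.5 * (1 + erf(z/sqrt(2)))
erf(0.6647) = 0.6528
CDF = 0.8264
Percentile rank = 0.8264 * 100 = 82.64

82.64


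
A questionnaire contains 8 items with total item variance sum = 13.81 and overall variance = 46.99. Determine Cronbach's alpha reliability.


alpha = (k/(k-1)) * (1 - sum(si^2)/s_total^2)
= (8/7) * (1 - 13.81/46.99)
alpha = 0.807

0.807


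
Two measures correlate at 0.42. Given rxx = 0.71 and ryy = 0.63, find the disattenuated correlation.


r_corrected = rxy / sqrt(rxx * ryy)
= 0.42 / sqrt(0.71 * 0.63)
= 0.42 / sqrt(0.4473)
= 0.42 / 0.668805
r_corrected = 0.628

0.628


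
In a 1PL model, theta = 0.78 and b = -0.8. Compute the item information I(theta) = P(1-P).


P = 1/(1+exp(-(0.78--0.8))) = 0.8292
I = P*(1-P) = 0.8292 * 0.1708
I = 0.1416

0.1416


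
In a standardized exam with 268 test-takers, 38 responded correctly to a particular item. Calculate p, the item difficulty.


Item difficulty p = number correct / total examinees
p = 38 / 268
p = 0.1418

0.1418


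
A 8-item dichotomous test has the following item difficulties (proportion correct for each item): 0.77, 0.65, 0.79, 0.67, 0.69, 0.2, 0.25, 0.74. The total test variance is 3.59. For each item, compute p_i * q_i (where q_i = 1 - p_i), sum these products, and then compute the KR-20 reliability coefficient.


For each item, compute p_i * q_i:
  Item 1: 0.77 * 0.23 = 0.1771
  Item 2: 0.65 * 0.35 = 0.2275
  Item 3: 0.79 * 0.21 = 0.1659
  Item 4: 0.67 * 0.33 = 0.2211
  Item 5: 0.69 * 0.31 = 0.2139
  Item 6: 0.2 * 0.8 = 0.16
  Item 7: 0.25 * 0.75 = 0.1875
  Item 8: 0.74 * 0.26 = 0.1924
Sum(p_i * q_i) = 0.1771 + 0.2275 + 0.1659 + 0.2211 + 0.2139 + 0.16 + 0.1875 + 0.1924 = 1.5454
KR-20 = (k/(k-1)) * (1 - Sum(p_i*q_i) / Var_total)
= (8/7) * (1 - 1.5454/3.59)
= 1.1429 * 0.5695
KR-20 = 0.6509

0.6509


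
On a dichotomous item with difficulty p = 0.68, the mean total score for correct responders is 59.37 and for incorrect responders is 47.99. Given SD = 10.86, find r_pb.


q = 1 - p = 0.32
rpb = ((M1 - M0) / SD) * sqrt(p * q)
rpb = ((59.37 - 47.99) / 10.86) * sqrt(0.68 * 0.32)
rpb = 0.4888

0.4888


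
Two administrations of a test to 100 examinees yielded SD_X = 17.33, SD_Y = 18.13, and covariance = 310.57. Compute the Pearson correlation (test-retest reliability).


r = cov(X,Y) / (SD_X * SD_Y)
r = 310.57 / (17.33 * 18.13)
r = 310.57 / 314.1929
r = 0.9885

0.9885


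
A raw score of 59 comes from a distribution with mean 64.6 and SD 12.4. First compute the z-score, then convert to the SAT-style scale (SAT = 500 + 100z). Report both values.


z = (X - mean) / SD = (59 - 64.6) / 12.4
z = -5.6 / 12.4
z = -0.4516
SAT-scale = SAT = 500 + 100z
Carry z at full precision (z = -5.6 / 12.4) into the conversion:
SAT-scale = 500 + 100 * (-5.6 / 12.4) = 500 + -560 / 12.4
SAT-scale = 500 + -45.1613
SAT-scale = 454.8387

454.8387


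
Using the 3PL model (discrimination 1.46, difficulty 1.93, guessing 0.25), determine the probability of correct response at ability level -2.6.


logit = 1.46*(-2.6 - 1.93) = -6.6138
P* = 1/(1 + exp(--6.6138)) = 0.0013
P = 0.25 + (1 - 0.25) * 0.0013
P = 0.251

0.251


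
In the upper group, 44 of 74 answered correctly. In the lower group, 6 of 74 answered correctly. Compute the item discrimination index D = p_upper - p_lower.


p_upper = 44/74 = 0.5946
p_lower = 6/74 = 0.0811
D = 0.5946 - 0.0811 = 0.5135

0.5135


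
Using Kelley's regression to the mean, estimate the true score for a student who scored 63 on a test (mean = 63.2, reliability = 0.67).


T_est = rxx * X + (1 - rxx) * mean
T_est = 0.67 * 63 + 0.33 * 63.2
T_est = 42.21 + 20.856
T_est = 63.066

63.066


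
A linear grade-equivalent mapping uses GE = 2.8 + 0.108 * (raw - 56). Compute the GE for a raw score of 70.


raw - median = 70 - 56 = 14
slope * diff = 0.108 * 14 = 1.512
GE = 2.8 + 1.512
GE = 4.312

4.312


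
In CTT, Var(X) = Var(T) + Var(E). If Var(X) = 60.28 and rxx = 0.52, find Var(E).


var_true = rxx * var_obs = 0.52 * 60.28 = 31.3456
var_error = var_obs - var_true
var_error = 60.28 - 31.3456
var_error = 28.9344

28.9344


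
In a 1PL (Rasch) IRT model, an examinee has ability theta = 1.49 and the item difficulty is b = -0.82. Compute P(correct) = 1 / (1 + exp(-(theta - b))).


theta - b = 1.49 - -0.82 = 2.31
exp(-(theta - b)) = exp(-2.31) = 0.0993
P = 1 / (1 + 0.0993)
P = 0.9097

0.9097


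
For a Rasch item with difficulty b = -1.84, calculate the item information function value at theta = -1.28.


P = 1/(1+exp(-(-1.28--1.84))) = 0.6365
I = P*(1-P) = 0.6365 * 0.3635
I = 0.2314

0.2314


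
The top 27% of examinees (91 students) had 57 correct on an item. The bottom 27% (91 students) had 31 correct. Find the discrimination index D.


p_upper = 57/91 = 0.6264
p_lower = 31/91 = 0.3407
D = 0.6264 - 0.3407 = 0.2857

0.2857


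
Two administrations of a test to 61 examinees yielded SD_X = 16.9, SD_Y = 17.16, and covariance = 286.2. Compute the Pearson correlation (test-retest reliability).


r = cov(X,Y) / (SD_X * SD_Y)
r = 286.2 / (16.9 * 17.16)
r = 286.2 / 290.004
r = 0.9869

0.9869


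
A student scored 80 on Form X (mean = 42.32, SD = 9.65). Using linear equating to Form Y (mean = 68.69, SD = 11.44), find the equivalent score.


slope = SD_Y / SD_X = 11.44 / 9.65 ~ 1.1855
intercept = mean_Y - slope * mean_X = 68.69 - (11.44 / 9.65) * 42.32 ~ 18.52
Y = slope * X + intercept. To avoid rounding drift from the rounded slope/intercept, evaluate the equivalent form Y = mean_Y + SD_Y * (X - mean_X) / SD_X at full precision:
Y = 68.69 + 11.44 * (80 - 42.32) / 9.65
Y = 68.69 + 11.44 * 37.68 / 9.65
Y = 68.69 + 431.0592 / 9.65
Y = 68.69 + 44.6693
Y = 113.3593

113.3593


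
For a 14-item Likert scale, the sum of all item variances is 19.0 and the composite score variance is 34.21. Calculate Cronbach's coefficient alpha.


alpha = (k/(k-1)) * (1 - sum(si^2)/s_total^2)
= (14/13) * (1 - 19.0/34.21)
alpha = 0.4788

0.4788


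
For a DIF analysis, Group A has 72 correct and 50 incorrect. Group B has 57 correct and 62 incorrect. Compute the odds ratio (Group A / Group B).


Odds_A = 72/50 = 1.44
Odds_B = 57/62 = 0.9194
OR = Odds_A / Odds_B = 1.44 / 0.9194
Exactly, OR = (72 * 62) / (50 * 57) = 4464 / 2850
OR = 1.5663

1.5663


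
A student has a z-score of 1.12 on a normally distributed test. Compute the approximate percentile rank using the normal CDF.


CDF(z) = 0.5 * (1 + erf(z/sqrt(2)))
erf(0.792) = 0.7373
CDF = 0.8686
Percentile rank = 0.8686 * 100 = 86.86

86.86


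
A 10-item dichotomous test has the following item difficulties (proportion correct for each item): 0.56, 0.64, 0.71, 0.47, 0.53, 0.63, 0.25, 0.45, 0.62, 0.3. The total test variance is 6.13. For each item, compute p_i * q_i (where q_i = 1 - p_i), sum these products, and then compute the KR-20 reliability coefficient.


For each item, compute p_i * q_i:
  Item 1: 0.56 * 0.44 = 0.2464
  Item 2: 0.64 * 0.36 = 0.2304
  Item 3: 0.71 * 0.29 = 0.2059
  Item 4: 0.47 * 0.53 = 0.2491
  Item 5: 0.53 * 0.47 = 0.2491
  Item 6: 0.63 * 0.37 = 0.2331
  Item 7: 0.25 * 0.75 = 0.1875
  Item 8: 0.45 * 0.55 = 0.2475
  Item 9: 0.62 * 0.38 = 0.2356
  Item 10: 0.3 * 0.7 = 0.21
Sum(p_i * q_i) = 0.2464 + 0.2304 + 0.2059 + 0.2491 + 0.2491 + 0.2331 + 0.1875 + 0.2475 + 0.2356 + 0.21 = 2.2946
KR-20 = (k/(k-1)) * (1 - Sum(p_i*q_i) / Var_total)
= (10/9) * (1 - 2.2946/6.13)
= 1.1111 * 0.6257
KR-20 = 0.6952

0.6952


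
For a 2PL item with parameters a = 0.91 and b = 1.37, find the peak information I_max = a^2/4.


For 2PL, max info at theta = b = 1.37
I_max = a^2 / 4 = 0.91^2 / 4
= 0.8281 / 4
I_max = 0.207

0.207


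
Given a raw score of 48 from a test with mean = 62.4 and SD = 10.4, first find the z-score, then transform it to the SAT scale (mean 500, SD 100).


z = (X - mean) / SD = (48 - 62.4) / 10.4
z = -14.4 / 10.4
z = -1.3846
SAT-scale = SAT = 500 + 100z
Carry z at full precision (z = -14.4 / 10.4) into the conversion:
SAT-scale = 500 + 100 * (-14.4 / 10.4) = 500 + -1440 / 10.4
SAT-scale = 500 + -138.4615
SAT-scale = 361.5385

361.5385


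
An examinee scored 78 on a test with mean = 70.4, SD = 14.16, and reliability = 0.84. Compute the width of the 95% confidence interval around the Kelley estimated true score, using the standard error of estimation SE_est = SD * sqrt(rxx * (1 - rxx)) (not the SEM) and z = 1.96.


True score estimate = 0.84*78 + 0.16*70.4 = 76.784
SE_est = SD * sqrt(rxx * (1 - rxx)) = 14.16 * sqrt(0.84 * 0.16) = 14.16 * sqrt(0.1344) = 5.191142
CI = T_est +/- z * SE_est, so width = 2 * z * SE_est = 2 * 1.96 * 5.191142
Width = 20.3493

20.3493


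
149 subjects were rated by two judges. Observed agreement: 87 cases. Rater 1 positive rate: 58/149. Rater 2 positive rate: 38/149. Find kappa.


P_o = 87/149 = 0.583893
P_e = (58*38 + 91*111) / 22201 = 0.554254
kappa = (P_o - P_e) / (1 - P_e)
kappa = (0.583893 - 0.554254) / (1 - 0.554254)
kappa = 0.0665

0.0665


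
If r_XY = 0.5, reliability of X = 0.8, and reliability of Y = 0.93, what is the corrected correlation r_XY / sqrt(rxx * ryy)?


r_corrected = rxy / sqrt(rxx * ryy)
= 0.5 / sqrt(0.8 * 0.93)
= 0.5 / sqrt(0.744)
= 0.5 / 0.862554
r_corrected = 0.5797

0.5797


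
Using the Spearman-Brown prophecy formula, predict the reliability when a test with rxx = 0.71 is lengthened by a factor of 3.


r_new = (n * rxx) / (1 + (n-1) * rxx)
r_new = (3 * 0.71) / (1 + 2 * 0.71)
r_new = 2.13 / 2.42
r_new = 0.8802

0.8802


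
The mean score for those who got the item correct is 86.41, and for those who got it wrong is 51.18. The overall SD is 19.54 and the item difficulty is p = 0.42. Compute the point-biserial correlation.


q = 1 - p = 0.58
rpb = ((M1 - M0) / SD) * sqrt(p * q)
rpb = ((86.41 - 51.18) / 19.54) * sqrt(0.42 * 0.58)
rpb = 0.8899

0.8899


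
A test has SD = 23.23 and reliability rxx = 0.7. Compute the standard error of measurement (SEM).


SEM = SD * sqrt(1 - rxx)
SEM = 23.23 * sqrt(1 - 0.7)
SEM = 23.23 * sqrt(0.3) = 23.23 * 0.547723
SEM = 12.7236

12.7236


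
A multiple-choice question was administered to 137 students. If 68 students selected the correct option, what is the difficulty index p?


Item difficulty p = number correct / total examinees
p = 68 / 137
p = 0.4964

0.4964


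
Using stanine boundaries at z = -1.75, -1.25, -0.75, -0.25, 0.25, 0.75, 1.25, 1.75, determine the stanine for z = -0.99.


Stanine boundaries: [-1.75, -1.25, -0.75, -0.25, 0.25, 0.75, 1.25, 1.75]
z = -0.99
Check each boundary:
  z >= -1.75 -> could be stanine 2
  z >= -1.25 -> could be stanine 3
  z < -0.75
  z < -0.25
  z < 0.25
  z < 0.75
  z < 1.25
  z < 1.75
Highest qualifying boundary gives stanine = 3

3


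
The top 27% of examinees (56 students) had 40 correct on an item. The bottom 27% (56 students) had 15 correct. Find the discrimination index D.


p_upper = 40/56 = 0.7143
p_lower = 15/56 = 0.2679
D = 0.7143 - 0.2679 = 0.4464

0.4464


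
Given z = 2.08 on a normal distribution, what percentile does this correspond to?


CDF(z) = 0.5 * (1 + erf(z/sqrt(2)))
erf(1.4708) = 0.9625
CDF = 0.9812
Percentile rank = 0.9812 * 100 = 98.12

98.12


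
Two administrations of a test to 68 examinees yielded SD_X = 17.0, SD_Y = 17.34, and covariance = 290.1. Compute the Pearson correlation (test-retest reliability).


r = cov(X,Y) / (SD_X * SD_Y)
r = 290.1 / (17.0 * 17.34)
r = 290.1 / 294.78
r = 0.9841

0.9841


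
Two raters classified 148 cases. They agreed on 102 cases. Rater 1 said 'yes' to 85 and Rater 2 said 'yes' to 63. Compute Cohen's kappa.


P_o = 102/148 = 0.689189
P_e = (85*63 + 63*85) / 21904 = 0.488952
kappa = (P_o - P_e) / (1 - P_e)
kappa = (0.689189 - 0.488952) / (1 - 0.488952)
kappa = 0.3918

0.3918


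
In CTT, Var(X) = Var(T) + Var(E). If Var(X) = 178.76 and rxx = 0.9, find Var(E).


var_true = rxx * var_obs = 0.9 * 178.76 = 160.884
var_error = var_obs - var_true
var_error = 178.76 - 160.884
var_error = 17.876

17.876


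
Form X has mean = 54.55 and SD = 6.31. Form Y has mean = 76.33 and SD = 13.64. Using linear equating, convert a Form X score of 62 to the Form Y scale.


slope = SD_Y / SD_X = 13.64 / 6.31 ~ 2.1616
intercept = mean_Y - slope * mean_X = 76.33 - (13.64 / 6.31) * 54.55 ~ -41.5879
Y = slope * X + intercept. To avoid rounding drift from the rounded slope/intercept, evaluate the equivalent form Y = mean_Y + SD_Y * (X - mean_X) / SD_X at full precision:
Y = 76.33 + 13.64 * (62 - 54.55) / 6.31
Y = 76.33 + 13.64 * 7.45 / 6.31
Y = 76.33 + 101.618 / 6.31
Y = 76.33 + 16.1043
Y = 92.4343

92.4343


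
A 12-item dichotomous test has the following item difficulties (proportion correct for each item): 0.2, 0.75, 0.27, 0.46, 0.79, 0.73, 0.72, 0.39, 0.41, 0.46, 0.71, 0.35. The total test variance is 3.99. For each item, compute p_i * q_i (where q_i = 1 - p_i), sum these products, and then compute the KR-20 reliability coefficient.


For each item, compute p_i * q_i:
  Item 1: 0.2 * 0.8 = 0.16
  Item 2: 0.75 * 0.25 = 0.1875
  Item 3: 0.27 * 0.73 = 0.1971
  Item 4: 0.46 * 0.54 = 0.2484
  Item 5: 0.79 * 0.21 = 0.1659
  Item 6: 0.73 * 0.27 = 0.1971
  Item 7: 0.72 * 0.28 = 0.2016
  Item 8: 0.39 * 0.61 = 0.2379
  Item 9: 0.41 * 0.59 = 0.2419
  Item 10: 0.46 * 0.54 = 0.2484
  Item 11: 0.71 * 0.29 = 0.2059
  Item 12: 0.35 * 0.65 = 0.2275
Sum(p_i * q_i) = 0.16 + 0.1875 + 0.1971 + 0.2484 + 0.1659 + 0.1971 + 0.2016 + 0.2379 + 0.2419 + 0.2484 + 0.2059 + 0.2275 = 2.5192
KR-20 = (k/(k-1)) * (1 - Sum(p_i*q_i) / Var_total)
= (12/11) * (1 - 2.5192/3.99)
= 1.0909 * 0.3686
KR-20 = 0.4021

0.4021


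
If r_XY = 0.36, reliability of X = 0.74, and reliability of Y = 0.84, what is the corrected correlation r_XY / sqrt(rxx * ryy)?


r_corrected = rxy / sqrt(rxx * ryy)
= 0.36 / sqrt(0.74 * 0.84)
= 0.36 / sqrt(0.6216)
= 0.36 / 0.788416
r_corrected = 0.4566

0.4566


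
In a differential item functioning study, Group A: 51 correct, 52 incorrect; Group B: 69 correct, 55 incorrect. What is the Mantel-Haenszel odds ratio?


Odds_A = 51/52 = 0.9808
Odds_B = 69/55 = 1.2545
OR = Odds_A / Odds_B = 0.9808 / 1.2545
Exactly, OR = (51 * 55) / (52 * 69) = 2805 / 3588
OR = 0.7818

0.7818


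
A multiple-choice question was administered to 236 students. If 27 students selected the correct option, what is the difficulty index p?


Item difficulty p = number correct / total examinees
p = 27 / 236
p = 0.1144

0.1144


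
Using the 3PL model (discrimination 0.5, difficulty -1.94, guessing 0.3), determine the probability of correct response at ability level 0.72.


logit = 0.5*(0.72 - -1.94) = 1.33
P* = 1/(1 + exp(-1.33)) = 0.7908
P = 0.3 + (1 - 0.3) * 0.7908
P = 0.8536

0.8536


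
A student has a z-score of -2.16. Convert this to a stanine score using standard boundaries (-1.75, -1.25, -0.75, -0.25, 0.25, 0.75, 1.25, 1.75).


Stanine boundaries: [-1.75, -1.25, -0.75, -0.25, 0.25, 0.75, 1.25, 1.75]
z = -2.16
Check each boundary:
  z < -1.75
  z < -1.25
  z < -0.75
  z < -0.25
  z < 0.25
  z < 0.75
  z < 1.25
  z < 1.75
Highest qualifying boundary gives stanine = 1

1


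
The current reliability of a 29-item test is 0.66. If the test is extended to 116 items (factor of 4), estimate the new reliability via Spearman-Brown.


r_new = (n * rxx) / (1 + (n-1) * rxx)
r_new = (4 * 0.66) / (1 + 3 * 0.66)
r_new = 2.64 / 2.98
r_new = 0.8859

0.8859


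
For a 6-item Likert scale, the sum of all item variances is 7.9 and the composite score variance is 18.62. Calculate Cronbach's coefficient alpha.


alpha = (k/(k-1)) * (1 - sum(si^2)/s_total^2)
= (6/5) * (1 - 7.9/18.62)
alpha = 0.6909

0.6909


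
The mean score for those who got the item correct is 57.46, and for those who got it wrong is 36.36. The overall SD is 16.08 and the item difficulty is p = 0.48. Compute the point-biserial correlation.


q = 1 - p = 0.52
rpb = ((M1 - M0) / SD) * sqrt(p * q)
rpb = ((57.46 - 36.36) / 16.08) * sqrt(0.48 * 0.52)
rpb = 0.6556

0.6556


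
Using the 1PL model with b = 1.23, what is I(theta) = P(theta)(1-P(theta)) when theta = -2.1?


P = 1/(1+exp(-(-2.1-1.23))) = 0.0346
I = P*(1-P) = 0.0346 * 0.9654
I = 0.0334

0.0334


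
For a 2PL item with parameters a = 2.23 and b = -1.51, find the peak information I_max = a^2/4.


For 2PL, max info at theta = b = -1.51
I_max = a^2 / 4 = 2.23^2 / 4
= 4.9729 / 4
I_max = 1.2432

1.2432


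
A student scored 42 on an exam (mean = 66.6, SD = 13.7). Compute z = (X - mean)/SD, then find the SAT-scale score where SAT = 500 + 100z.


z = (X - mean) / SD = (42 - 66.6) / 13.7
z = -24.6 / 13.7
z = -1.7956
SAT-scale = SAT = 500 + 100z
Carry z at full precision (z = -24.6 / 13.7) into the conversion:
SAT-scale = 500 + 100 * (-24.6 / 13.7) = 500 + -2460 / 13.7
SAT-scale = 500 + -179.562
SAT-scale = 320.438

320.438


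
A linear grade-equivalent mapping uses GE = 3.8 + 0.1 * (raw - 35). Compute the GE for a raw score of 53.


raw - median = 53 - 35 = 18
slope * diff = 0.1 * 18 = 1.8
GE = 3.8 + 1.8
GE = 5.6

5.6


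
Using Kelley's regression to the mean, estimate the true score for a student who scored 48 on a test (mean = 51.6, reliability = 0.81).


T_est = rxx * X + (1 - rxx) * mean
T_est = 0.81 * 48 + 0.19 * 51.6
T_est = 38.88 + 9.804
T_est = 48.684

48.684


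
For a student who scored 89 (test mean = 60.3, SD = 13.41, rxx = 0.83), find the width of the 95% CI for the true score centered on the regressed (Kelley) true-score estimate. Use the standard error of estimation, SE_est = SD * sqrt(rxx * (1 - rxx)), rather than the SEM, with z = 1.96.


True score estimate = 0.83*89 + 0.17*60.3 = 84.121
SE_est = SD * sqrt(rxx * (1 - rxx)) = 13.41 * sqrt(0.83 * 0.17) = 13.41 * sqrt(0.1411) = 5.037236
CI = T_est +/- z * SE_est, so width = 2 * z * SE_est = 2 * 1.96 * 5.037236
Width = 19.746

19.746


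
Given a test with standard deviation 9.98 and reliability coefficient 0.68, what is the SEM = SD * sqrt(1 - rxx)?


SEM = SD * sqrt(1 - rxx)
SEM = 9.98 * sqrt(1 - 0.68)
SEM = 9.98 * sqrt(0.32) = 9.98 * 0.565685
SEM = 5.6455

5.6455


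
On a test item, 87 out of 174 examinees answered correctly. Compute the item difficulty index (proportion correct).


Item difficulty p = number correct / total examinees
p = 87 / 174
p = 0.5

0.5


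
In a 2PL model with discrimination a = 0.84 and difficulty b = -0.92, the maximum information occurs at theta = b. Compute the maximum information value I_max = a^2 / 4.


For 2PL, max info at theta = b = -0.92
I_max = a^2 / 4 = 0.84^2 / 4
= 0.7056 / 4
I_max = 0.1764

0.1764


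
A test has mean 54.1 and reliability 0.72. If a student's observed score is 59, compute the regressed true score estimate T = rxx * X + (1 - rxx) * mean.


T_est = rxx * X + (1 - rxx) * mean
T_est = 0.72 * 59 + 0.28 * 54.1
T_est = 42.48 + 15.148
T_est = 57.628

57.628


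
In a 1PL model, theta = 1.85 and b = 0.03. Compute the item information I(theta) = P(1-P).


P = 1/(1+exp(-(1.85-0.03))) = 0.8606
I = P*(1-P) = 0.8606 * 0.1394
I = 0.12

0.12


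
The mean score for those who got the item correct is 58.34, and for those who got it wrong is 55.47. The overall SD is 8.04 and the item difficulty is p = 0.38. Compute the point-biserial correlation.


q = 1 - p = 0.62
rpb = ((M1 - M0) / SD) * sqrt(p * q)
rpb = ((58.34 - 55.47) / 8.04) * sqrt(0.38 * 0.62)
rpb = 0.1733

0.1733


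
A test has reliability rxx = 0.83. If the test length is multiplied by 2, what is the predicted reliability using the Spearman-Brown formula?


r_new = (n * rxx) / (1 + (n-1) * rxx)
r_new = (2 * 0.83) / (1 + 1 * 0.83)
r_new = 1.66 / 1.83
r_new = 0.9071

0.9071


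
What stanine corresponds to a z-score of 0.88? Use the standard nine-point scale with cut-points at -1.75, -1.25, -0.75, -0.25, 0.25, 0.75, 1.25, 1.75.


Stanine boundaries: [-1.75, -1.25, -0.75, -0.25, 0.25, 0.75, 1.25, 1.75]
z = 0.88
Check each boundary:
  z >= -1.75 -> could be stanine 2
  z >= -1.25 -> could be stanine 3
  z >= -0.75 -> could be stanine 4
  z >= -0.25 -> could be stanine 5
  z >= 0.25 -> could be stanine 6
  z >= 0.75 -> could be stanine 7
  z < 1.25
  z < 1.75
Highest qualifying boundary gives stanine = 7

7


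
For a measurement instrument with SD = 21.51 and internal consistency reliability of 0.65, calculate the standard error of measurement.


SEM = SD * sqrt(1 - rxx)
SEM = 21.51 * sqrt(1 - 0.65)
SEM = 21.51 * sqrt(0.35) = 21.51 * 0.591608
SEM = 12.7255

12.7255


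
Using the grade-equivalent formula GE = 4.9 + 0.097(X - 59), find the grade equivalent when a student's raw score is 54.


raw - median = 54 - 59 = -5
slope * diff = 0.097 * -5 = -0.485
GE = 4.9 + -0.485
GE = 4.415

4.415


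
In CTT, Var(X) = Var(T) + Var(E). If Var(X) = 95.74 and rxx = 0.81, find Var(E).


var_true = rxx * var_obs = 0.81 * 95.74 = 77.5494
var_error = var_obs - var_true
var_error = 95.74 - 77.5494
var_error = 18.1906

18.1906


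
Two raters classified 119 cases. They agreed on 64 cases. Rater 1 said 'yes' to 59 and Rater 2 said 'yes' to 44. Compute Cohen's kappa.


P_o = 64/119 = 0.537815
P_e = (59*44 + 60*75) / 14161 = 0.501095
kappa = (P_o - P_e) / (1 - P_e)
kappa = (0.537815 - 0.501095) / (1 - 0.501095)
kappa = 0.0736

0.0736


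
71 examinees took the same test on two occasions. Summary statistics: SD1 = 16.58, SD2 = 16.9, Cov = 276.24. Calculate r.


r = cov(X,Y) / (SD_X * SD_Y)
r = 276.24 / (16.58 * 16.9)
r = 276.24 / 280.202
r = 0.9859

0.9859


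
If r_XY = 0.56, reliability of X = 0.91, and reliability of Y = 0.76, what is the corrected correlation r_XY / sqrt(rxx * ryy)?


r_corrected = rxy / sqrt(rxx * ryy)
= 0.56 / sqrt(0.91 * 0.76)
= 0.56 / sqrt(0.6916)
= 0.56 / 0.831625
r_corrected = 0.6734

0.6734


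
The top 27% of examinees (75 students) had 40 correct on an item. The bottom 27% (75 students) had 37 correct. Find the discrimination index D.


p_upper = 40/75 = 0.5333
p_lower = 37/75 = 0.4933
D = 0.5333 - 0.4933 = 0.04

0.04


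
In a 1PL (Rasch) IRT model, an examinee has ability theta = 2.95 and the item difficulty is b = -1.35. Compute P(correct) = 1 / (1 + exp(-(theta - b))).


theta - b = 2.95 - -1.35 = 4.3
exp(-(theta - b)) = exp(-4.3) = 0.0136
P = 1 / (1 + 0.0136)
P = 0.9866

0.9866


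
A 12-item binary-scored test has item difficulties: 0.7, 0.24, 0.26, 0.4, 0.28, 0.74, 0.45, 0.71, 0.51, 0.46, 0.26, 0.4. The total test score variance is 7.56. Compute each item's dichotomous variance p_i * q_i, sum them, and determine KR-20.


For each item, compute p_i * q_i:
  Item 1: 0.7 * 0.3 = 0.21
  Item 2: 0.24 * 0.76 = 0.1824
  Item 3: 0.26 * 0.74 = 0.1924
  Item 4: 0.4 * 0.6 = 0.24
  Item 5: 0.28 * 0.72 = 0.2016
  Item 6: 0.74 * 0.26 = 0.1924
  Item 7: 0.45 * 0.55 = 0.2475
  Item 8: 0.71 * 0.29 = 0.2059
  Item 9: 0.51 * 0.49 = 0.2499
  Item 10: 0.46 * 0.54 = 0.2484
  Item 11: 0.26 * 0.74 = 0.1924
  Item 12: 0.4 * 0.6 = 0.24
Sum(p_i * q_i) = 0.21 + 0.1824 + 0.1924 + 0.24 + 0.2016 + 0.1924 + 0.2475 + 0.2059 + 0.2499 + 0.2484 + 0.1924 + 0.24 = 2.6029
KR-20 = (k/(k-1)) * (1 - Sum(p_i*q_i) / Var_total)
= (12/11) * (1 - 2.6029/7.56)
= 1.0909 * 0.6557
KR-20 = 0.7153

0.7153


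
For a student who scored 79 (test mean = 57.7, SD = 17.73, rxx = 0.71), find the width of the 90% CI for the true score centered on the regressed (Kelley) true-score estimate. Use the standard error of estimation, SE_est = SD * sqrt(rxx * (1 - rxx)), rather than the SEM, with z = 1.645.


True score estimate = 0.71*79 + 0.29*57.7 = 72.823
SE_est = SD * sqrt(rxx * (1 - rxx)) = 17.73 * sqrt(0.71 * 0.29) = 17.73 * sqrt(0.2059) = 8.045201
CI = T_est +/- z * SE_est, so width = 2 * z * SE_est = 2 * 1.645 * 8.045201
Width = 26.4687

26.4687


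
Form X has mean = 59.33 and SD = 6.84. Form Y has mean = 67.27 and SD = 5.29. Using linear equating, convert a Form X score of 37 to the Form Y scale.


slope = SD_Y / SD_X = 5.29 / 6.84 ~ 0.7734
intercept = mean_Y - slope * mean_X = 67.27 - (5.29 / 6.84) * 59.33 ~ 21.3847
Y = slope * X + intercept. To avoid rounding drift from the rounded slope/intercept, evaluate the equivalent form Y = mean_Y + SD_Y * (X - mean_X) / SD_X at full precision:
Y = 67.27 + 5.29 * (37 - 59.33) / 6.84
Y = 67.27 - 5.29 * 22.33 / 6.84
Y = 67.27 - 118.1257 / 6.84
Y = 67.27 - 17.2698
Y = 50.0002

50.0002


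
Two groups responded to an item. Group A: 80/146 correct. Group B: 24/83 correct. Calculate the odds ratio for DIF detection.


Odds_A = 80/66 = 1.2121
Odds_B = 24/59 = 0.4068
OR = Odds_A / Odds_B = 1.2121 / 0.4068
Exactly, OR = (80 * 59) / (66 * 24) = 4720 / 1584
OR = 2.9798

2.9798


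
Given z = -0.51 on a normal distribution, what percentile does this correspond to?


CDF(z) = 0.5 * (1 + erf(z/sqrt(2)))
erf(-0.3606) = -0.3899
CDF = 0.305
Percentile rank = 0.305 * 100 = 30.5

30.5


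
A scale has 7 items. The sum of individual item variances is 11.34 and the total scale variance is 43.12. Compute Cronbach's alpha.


alpha = (k/(k-1)) * (1 - sum(si^2)/s_total^2)
= (7/6) * (1 - 11.34/43.12)
alpha = 0.8598

0.8598


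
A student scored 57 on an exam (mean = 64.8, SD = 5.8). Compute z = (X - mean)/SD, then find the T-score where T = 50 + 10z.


z = (X - mean) / SD = (57 - 64.8) / 5.8
z = -7.8 / 5.8
z = -1.3448
T-score = T = 50 + 10z
Carry z at full precision (z = -7.8 / 5.8) into the conversion:
T-score = 50 + 10 * (-7.8 / 5.8) = 50 + -78 / 5.8
T-score = 50 + -13.4483
T-score = 36.5517

36.5517


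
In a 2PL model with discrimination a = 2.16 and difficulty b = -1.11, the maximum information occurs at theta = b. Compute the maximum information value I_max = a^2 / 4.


For 2PL, max info at theta = b = -1.11
I_max = a^2 / 4 = 2.16^2 / 4
= 4.6656 / 4
I_max = 1.1664

1.1664


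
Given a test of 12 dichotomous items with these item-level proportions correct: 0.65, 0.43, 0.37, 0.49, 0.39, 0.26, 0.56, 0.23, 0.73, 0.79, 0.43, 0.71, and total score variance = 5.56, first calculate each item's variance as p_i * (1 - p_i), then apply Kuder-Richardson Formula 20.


For each item, compute p_i * q_i:
  Item 1: 0.65 * 0.35 = 0.2275
  Item 2: 0.43 * 0.57 = 0.2451
  Item 3: 0.37 * 0.63 = 0.2331
  Item 4: 0.49 * 0.51 = 0.2499
  Item 5: 0.39 * 0.61 = 0.2379
  Item 6: 0.26 * 0.74 = 0.1924
  Item 7: 0.56 * 0.44 = 0.2464
  Item 8: 0.23 * 0.77 = 0.1771
  Item 9: 0.73 * 0.27 = 0.1971
  Item 10: 0.79 * 0.21 = 0.1659
  Item 11: 0.43 * 0.57 = 0.2451
  Item 12: 0.71 * 0.29 = 0.2059
Sum(p_i * q_i) = 0.2275 + 0.2451 + 0.2331 + 0.2499 + 0.2379 + 0.1924 + 0.2464 + 0.1771 + 0.1971 + 0.1659 + 0.2451 + 0.2059 = 2.6234
KR-20 = (k/(k-1)) * (1 - Sum(p_i*q_i) / Var_total)
= (12/11) * (1 - 2.6234/5.56)
= 1.0909 * 0.5282
KR-20 = 0.5762

0.5762


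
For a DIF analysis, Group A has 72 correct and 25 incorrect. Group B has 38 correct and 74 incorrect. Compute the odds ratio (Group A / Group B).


Odds_A = 72/25 = 2.88
Odds_B = 38/74 = 0.5135
OR = Odds_A / Odds_B = 2.88 / 0.5135
Exactly, OR = (72 * 74) / (25 * 38) = 5328 / 950
OR = 5.6084

5.6084


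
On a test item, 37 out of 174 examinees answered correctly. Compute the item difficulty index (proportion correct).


Item difficulty p = number correct / total examinees
p = 37 / 174
p = 0.2126

0.2126


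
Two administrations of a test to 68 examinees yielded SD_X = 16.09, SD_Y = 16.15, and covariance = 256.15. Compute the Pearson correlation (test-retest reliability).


r = cov(X,Y) / (SD_X * SD_Y)
r = 256.15 / (16.09 * 16.15)
r = 256.15 / 259.8535
r = 0.9857

0.9857


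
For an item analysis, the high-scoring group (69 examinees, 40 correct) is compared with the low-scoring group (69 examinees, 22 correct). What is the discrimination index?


p_upper = 40/69 = 0.5797
p_lower = 22/69 = 0.3188
D = 0.5797 - 0.3188 = 0.2609

0.2609


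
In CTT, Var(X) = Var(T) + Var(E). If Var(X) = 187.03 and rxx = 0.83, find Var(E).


var_true = rxx * var_obs = 0.83 * 187.03 = 155.2349
var_error = var_obs - var_true
var_error = 187.03 - 155.2349
var_error = 31.7951

31.7951


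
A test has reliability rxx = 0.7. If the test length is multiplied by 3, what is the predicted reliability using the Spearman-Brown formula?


r_new = (n * rxx) / (1 + (n-1) * rxx)
r_new = (3 * 0.7) / (1 + 2 * 0.7)
r_new = 2.1 / 2.4
r_new = 0.875

0.875


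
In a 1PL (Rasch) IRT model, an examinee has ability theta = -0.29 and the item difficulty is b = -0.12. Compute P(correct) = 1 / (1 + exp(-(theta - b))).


theta - b = -0.29 - -0.12 = -0.17
exp(-(theta - b)) = exp(0.17) = 1.1853
P = 1 / (1 + 1.1853)
P = 0.4576

0.4576


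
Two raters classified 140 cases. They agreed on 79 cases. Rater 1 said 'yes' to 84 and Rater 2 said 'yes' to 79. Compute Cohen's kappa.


P_o = 79/140 = 0.564286
P_e = (84*79 + 56*61) / 19600 = 0.512857
kappa = (P_o - P_e) / (1 - P_e)
kappa = (0.564286 - 0.512857) / (1 - 0.512857)
kappa = 0.1056

0.1056


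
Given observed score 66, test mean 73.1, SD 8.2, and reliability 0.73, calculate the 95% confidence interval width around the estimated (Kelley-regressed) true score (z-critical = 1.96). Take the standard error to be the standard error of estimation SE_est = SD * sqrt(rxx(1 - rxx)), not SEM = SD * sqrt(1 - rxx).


True score estimate = 0.73*66 + 0.27*73.1 = 67.917
SE_est = SD * sqrt(rxx * (1 - rxx)) = 8.2 * sqrt(0.73 * 0.27) = 8.2 * sqrt(0.1971) = 3.640468
CI = T_est +/- z * SE_est, so width = 2 * z * SE_est = 2 * 1.96 * 3.640468
Width = 14.2706

14.2706


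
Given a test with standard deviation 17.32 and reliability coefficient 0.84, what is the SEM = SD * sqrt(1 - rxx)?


SEM = SD * sqrt(1 - rxx)
SEM = 17.32 * sqrt(1 - 0.84)
SEM = 17.32 * sqrt(0.16) = 17.32 * 0.4
SEM = 6.928

6.928


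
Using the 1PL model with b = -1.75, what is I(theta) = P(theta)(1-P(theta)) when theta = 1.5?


P = 1/(1+exp(-(1.5--1.75))) = 0.9627
I = P*(1-P) = 0.9627 * 0.0373
I = 0.0359

0.0359


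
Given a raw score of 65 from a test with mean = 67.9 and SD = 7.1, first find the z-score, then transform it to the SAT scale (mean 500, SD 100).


z = (X - mean) / SD = (65 - 67.9) / 7.1
z = -2.9 / 7.1
z = -0.4085
SAT-scale = SAT = 500 + 100z
Carry z at full precision (z = -2.9 / 7.1) into the conversion:
SAT-scale = 500 + 100 * (-2.9 / 7.1) = 500 + -290 / 7.1
SAT-scale = 500 + -40.8451
SAT-scale = 459.1549

459.1549


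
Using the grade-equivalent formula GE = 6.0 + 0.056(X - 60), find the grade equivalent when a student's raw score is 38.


raw - median = 38 - 60 = -22
slope * diff = 0.056 * -22 = -1.232
GE = 6.0 + -1.232
GE = 4.768

4.768


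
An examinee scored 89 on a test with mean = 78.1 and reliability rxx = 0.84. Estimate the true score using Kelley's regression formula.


T_est = rxx * X + (1 - rxx) * mean
T_est = 0.84 * 89 + 0.16 * 78.1
T_est = 74.76 + 12.496
T_est = 87.256

87.256


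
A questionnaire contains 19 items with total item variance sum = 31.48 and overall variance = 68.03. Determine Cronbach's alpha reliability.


alpha = (k/(k-1)) * (1 - sum(si^2)/s_total^2)
= (19/18) * (1 - 31.48/68.03)
alpha = 0.5671

0.5671


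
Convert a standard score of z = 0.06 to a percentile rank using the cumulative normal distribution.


CDF(z) = 0.5 * (1 + erf(z/sqrt(2)))
erf(0.0424) = 0.0478
CDF = 0.5239
Percentile rank = 0.5239 * 100 = 52.39

52.39


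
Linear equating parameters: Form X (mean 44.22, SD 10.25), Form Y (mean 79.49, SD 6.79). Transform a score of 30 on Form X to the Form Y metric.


slope = SD_Y / SD_X = 6.79 / 10.25 ~ 0.6624
intercept = mean_Y - slope * mean_X = 79.49 - (6.79 / 10.25) * 44.22 ~ 50.1969
Y = slope * X + intercept. To avoid rounding drift from the rounded slope/intercept, evaluate the equivalent form Y = mean_Y + SD_Y * (X - mean_X) / SD_X at full precision:
Y = 79.49 + 6.79 * (30 - 44.22) / 10.25
Y = 79.49 - 6.79 * 14.22 / 10.25
Y = 79.49 - 96.5538 / 10.25
Y = 79.49 - 9.4199
Y = 70.0701

70.0701


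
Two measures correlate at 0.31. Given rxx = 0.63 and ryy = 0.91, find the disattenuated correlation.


r_corrected = rxy / sqrt(rxx * ryy)
= 0.31 / sqrt(0.63 * 0.91)
= 0.31 / sqrt(0.5733)
= 0.31 / 0.757166
r_corrected = 0.4094

0.4094


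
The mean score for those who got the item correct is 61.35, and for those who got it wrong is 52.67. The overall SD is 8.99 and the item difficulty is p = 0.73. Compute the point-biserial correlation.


q = 1 - p = 0.27
rpb = ((M1 - M0) / SD) * sqrt(p * q)
rpb = ((61.35 - 52.67) / 8.99) * sqrt(0.73 * 0.27)
rpb = 0.4287

0.4287


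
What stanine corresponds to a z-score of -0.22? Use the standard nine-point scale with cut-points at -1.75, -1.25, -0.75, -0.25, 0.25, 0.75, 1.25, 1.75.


Stanine boundaries: [-1.75, -1.25, -0.75, -0.25, 0.25, 0.75, 1.25, 1.75]
z = -0.22
Check each boundary:
  z >= -1.75 -> could be stanine 2
  z >= -1.25 -> could be stanine 3
  z >= -0.75 -> could be stanine 4
  z >= -0.25 -> could be stanine 5
  z < 0.25
  z < 0.75
  z < 1.25
  z < 1.75
Highest qualifying boundary gives stanine = 5

5


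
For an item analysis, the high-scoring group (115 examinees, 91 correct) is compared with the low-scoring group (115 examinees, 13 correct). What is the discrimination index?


p_upper = 91/115 = 0.7913
p_lower = 13/115 = 0.113
D = 0.7913 - 0.113 = 0.6783

0.6783


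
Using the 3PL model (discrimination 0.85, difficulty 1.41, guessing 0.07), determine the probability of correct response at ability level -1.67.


logit = 0.85*(-1.67 - 1.41) = -2.618
P* = 1/(1 + exp(--2.618)) = 0.068
P = 0.07 + (1 - 0.07) * 0.068
P = 0.1332

0.1332


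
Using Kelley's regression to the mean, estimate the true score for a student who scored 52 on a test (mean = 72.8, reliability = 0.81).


T_est = rxx * X + (1 - rxx) * mean
T_est = 0.81 * 52 + 0.19 * 72.8
T_est = 42.12 + 13.832
T_est = 55.952

55.952


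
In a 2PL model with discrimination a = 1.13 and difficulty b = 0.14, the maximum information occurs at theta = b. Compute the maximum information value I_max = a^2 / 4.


For 2PL, max info at theta = b = 0.14
I_max = a^2 / 4 = 1.13^2 / 4
= 1.2769 / 4
I_max = 0.3192

0.3192


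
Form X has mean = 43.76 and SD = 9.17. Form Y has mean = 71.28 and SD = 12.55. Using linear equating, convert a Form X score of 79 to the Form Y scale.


slope = SD_Y / SD_X = 12.55 / 9.17 ~ 1.3686
intercept = mean_Y - slope * mean_X = 71.28 - (12.55 / 9.17) * 43.76 ~ 11.3904
Y = slope * X + intercept. To avoid rounding drift from the rounded slope/intercept, evaluate the equivalent form Y = mean_Y + SD_Y * (X - mean_X) / SD_X at full precision:
Y = 71.28 + 12.55 * (79 - 43.76) / 9.17
Y = 71.28 + 12.55 * 35.24 / 9.17
Y = 71.28 + 442.262 / 9.17
Y = 71.28 + 48.2292
Y = 119.5092

119.5092


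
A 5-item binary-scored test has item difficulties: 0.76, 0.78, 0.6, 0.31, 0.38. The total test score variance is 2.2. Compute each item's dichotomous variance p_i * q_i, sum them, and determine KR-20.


For each item, compute p_i * q_i:
  Item 1: 0.76 * 0.24 = 0.1824
  Item 2: 0.78 * 0.22 = 0.1716
  Item 3: 0.6 * 0.4 = 0.24
  Item 4: 0.31 * 0.69 = 0.2139
  Item 5: 0.38 * 0.62 = 0.2356
Sum(p_i * q_i) = 0.1824 + 0.1716 + 0.24 + 0.2139 + 0.2356 = 1.0435
KR-20 = (k/(k-1)) * (1 - Sum(p_i*q_i) / Var_total)
= (5/4) * (1 - 1.0435/2.2)
= 1.25 * 0.5257
KR-20 = 0.6571

0.6571


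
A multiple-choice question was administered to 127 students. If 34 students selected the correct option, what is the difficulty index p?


Item difficulty p = number correct / total examinees
p = 34 / 127
p = 0.2677

0.2677


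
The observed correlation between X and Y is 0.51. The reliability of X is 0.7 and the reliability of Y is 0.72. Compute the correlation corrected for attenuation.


r_corrected = rxy / sqrt(rxx * ryy)
= 0.51 / sqrt(0.7 * 0.72)
= 0.51 / sqrt(0.504)
= 0.51 / 0.70993
r_corrected = 0.7184

0.7184


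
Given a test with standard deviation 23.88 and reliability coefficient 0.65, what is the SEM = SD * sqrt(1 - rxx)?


SEM = SD * sqrt(1 - rxx)
SEM = 23.88 * sqrt(1 - 0.65)
SEM = 23.88 * sqrt(0.35) = 23.88 * 0.591608
SEM = 14.1276

14.1276


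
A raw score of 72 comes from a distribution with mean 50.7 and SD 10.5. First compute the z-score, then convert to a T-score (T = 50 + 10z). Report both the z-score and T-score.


z = (X - mean) / SD = (72 - 50.7) / 10.5
z = 21.3 / 10.5
z = 2.0286
T-score = T = 50 + 10z
Carry z at full precision (z = 21.3 / 10.5) into the conversion:
T-score = 50 + 10 * (21.3 / 10.5) = 50 + 213 / 10.5
T-score = 50 + 20.2857
T-score = 70.2857

70.2857
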